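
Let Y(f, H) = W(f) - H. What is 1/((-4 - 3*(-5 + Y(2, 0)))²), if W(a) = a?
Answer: 1/25 ≈ 0.040000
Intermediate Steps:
Y(f, H) = f - H
1/((-4 - 3*(-5 + Y(2, 0)))²) = 1/((-4 - 3*(-5 + (2 - 1*0)))²) = 1/((-4 - 3*(-5 + (2 + 0)))²) = 1/((-4 - 3*(-5 + 2))²) = 1/((-4 - 3*(-3))²) = 1/((-4 + 9)²) = 1/(5²) = 1/25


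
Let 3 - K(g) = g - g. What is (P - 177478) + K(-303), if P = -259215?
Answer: -436690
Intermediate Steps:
K(g) = 3 (K(g) = 3 - (g - g) = 3 - 1*0 = 3 + 0 = 3)
(P - 177478) + K(-303) = (-259215 - 177478) + 3 = -436693 + 3 = -436690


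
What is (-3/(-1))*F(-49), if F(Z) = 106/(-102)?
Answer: -53/17 ≈ -3.1176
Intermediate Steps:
F(Z) = -53/51 (F(Z) = 106*(-1/102) = -53/51)
(-3/(-1))*F(-49) = -3/(-1)*(-53/51) = -3*(-1)*(-53/51) = 3*(-53/51) = -53/17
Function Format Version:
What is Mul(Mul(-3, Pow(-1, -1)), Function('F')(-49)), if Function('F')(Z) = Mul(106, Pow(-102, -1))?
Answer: Rational(-53, 17) ≈ -3.1176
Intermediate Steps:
Function('F')(Z) = Rational(-53, 51) (Function('F')(Z) = Mul(106, Rational(-1, 102)) = Rational(-53, 51))
Mul(Mul(-3, Pow(-1, -1)), Function('F')(-49)) = Mul(Mul(-3, Pow(-1, -1)), Rational(-53, 51)) = Mul(Mul(-3, -1), Rational(-53, 51)) = Mul(3, Rational(-53, 51)) = Rational(-53, 17)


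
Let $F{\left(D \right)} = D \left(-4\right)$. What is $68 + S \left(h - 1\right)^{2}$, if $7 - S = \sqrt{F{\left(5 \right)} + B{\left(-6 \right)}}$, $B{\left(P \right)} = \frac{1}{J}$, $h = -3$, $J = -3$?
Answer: $180 - \frac{16 i \sqrt{183}}{3} \approx 180.0 - 72.148 i$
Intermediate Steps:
$B{\left(P \right)} = - \frac{1}{3}$ ($B{\left(P \right)} = \frac{1}{-3} = - \frac{1}{3}$)
$F{\left(D \right)} = - 4 D$
$S = 7 - \frac{i \sqrt{183}}{3}$ ($S = 7 - \sqrt{\left(-4\right) 5 - \frac{1}{3}} = 7 - \sqrt{-20 - \frac{1}{3}} = 7 - \sqrt{- \frac{61}{3}} = 7 - \frac{i \sqrt{183}}{3} \approx 7.0 - 4.5092 i$)
$68 + S \left(h - 1\right)^{2} = 68 + \left(7 - \frac{i \sqrt{183}}{3}\right) \left(-3 - 1\right)^{2} = 68 + \left(7 - \frac{i \sqrt{183}}{3}\right) \left(-4\right)^{2} = 68 + \left(7 - \frac{i \sqrt{183}}{3}\right) 16 = 68 + \left(112 - \frac{16 i \sqrt{183}}{3}\right) = 180 - \frac{16 i \sqrt{183}}{3}$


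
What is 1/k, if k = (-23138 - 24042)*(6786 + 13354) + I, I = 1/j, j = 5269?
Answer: -5269/5006631198799 ≈ -1.0524e-9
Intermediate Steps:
I = 1/5269 ≈ 0.00018979
k = -5006631198799/5269 (k = (-23138 - 24042)*(6786 + 13354) + 1/5269 = -47180*20140 + 1/5269 = -950205200 + 1/5269 = -5006631198799/5269 ≈ -9.5021e+8)
1/k = 1/(-5006631198799/5269) = -5269/5006631198799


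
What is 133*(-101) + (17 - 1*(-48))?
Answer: -13368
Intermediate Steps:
133*(-101) + (17 - 1*(-48)) = -13433 + (17 + 48) = -13433 + 65 = -13368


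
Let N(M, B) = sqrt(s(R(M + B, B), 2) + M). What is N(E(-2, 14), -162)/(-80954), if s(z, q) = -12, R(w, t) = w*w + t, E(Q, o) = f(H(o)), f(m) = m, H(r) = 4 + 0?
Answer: -I*sqrt(2)/40477 ≈ -3.4939e-5*I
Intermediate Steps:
H(r) = 4
E(Q, o) = 4
R(w, t) = t + w**2 (R(w, t) = w**2 + t = t + w**2)
N(M, B) = sqrt(-12 + M)
N(E(-2, 14), -162)/(-80954) = sqrt(-12 + 4)/(-80954) = sqrt(-8)*(-1/80954) = (2*I*sqrt(2))*(-1/80954) = -I*sqrt(2)/40477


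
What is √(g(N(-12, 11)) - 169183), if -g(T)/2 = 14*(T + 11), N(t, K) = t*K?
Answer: I*√165795 ≈ 407.18*I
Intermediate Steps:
N(t, K) = K*t
g(T) = -308 - 28*T (g(T) = -28*(T + 11) = -28*(11 + T) = -2*(154 + 14*T) = -308 - 28*T)
√(g(N(-12, 11)) - 169183) = √((-308 - 308*(-12)) - 169183) = √((-308 - 28*(-132)) - 169183) = √((-308 + 3696) - 169183) = √(3388 - 169183) = √(-165795) = I*√165795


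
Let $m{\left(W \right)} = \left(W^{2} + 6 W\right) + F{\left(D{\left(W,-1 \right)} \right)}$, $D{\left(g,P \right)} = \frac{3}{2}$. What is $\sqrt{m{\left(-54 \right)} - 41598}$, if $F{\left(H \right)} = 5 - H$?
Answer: $\frac{i \sqrt{156010}}{2} \approx 197.49 i$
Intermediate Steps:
$D{\left(g,P \right)} = \frac{3}{2}$ ($D{\left(g,P \right)} = 3 \cdot \frac{1}{2} = \frac{3}{2}$)
$m{\left(W \right)} = \frac{7}{2} + W^{2} + 6 W$ ($m{\left(W \right)} = \left(W^{2} + 6 W\right) + \left(5 - \frac{3}{2}\right) = \left(W^{2} + 6 W\right) + \frac{7}{2} = \frac{7}{2} + W^{2} + 6 W$)
$\sqrt{m{\left(-54 \right)} - 41598} = \sqrt{\left(\frac{7}{2} + \left(-54\right)^{2} + 6 \left(-54\right)\right) - 41598} = \sqrt{\left(\frac{7}{2} + 2916 - 324\right) - 41598} = \sqrt{\frac{5191}{2} - 41598} = \sqrt{- \frac{78005}{2}} = \frac{i \sqrt{156010}}{2}$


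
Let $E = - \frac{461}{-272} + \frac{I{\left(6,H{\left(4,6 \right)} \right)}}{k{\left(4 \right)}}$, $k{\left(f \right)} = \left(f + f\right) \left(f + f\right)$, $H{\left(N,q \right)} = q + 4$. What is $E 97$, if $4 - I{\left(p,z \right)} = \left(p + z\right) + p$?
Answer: $\frac{74593}{544} \approx 137.12$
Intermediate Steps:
$H{\left(N,q \right)} = 4 + q$
$k{\left(f \right)} = 4 f^{2}$ ($k{\left(f \right)} = 2 f 2 f = 4 f^{2}$)
$I{\left(p,z \right)} = 4 - z - 2 p$ ($I{\left(p,z \right)} = 4 - \left(\left(p + z\right) + p\right) = 4 - \left(z + 2 p\right) = 4 - z - 2 p$)
$E = \frac{769}{544}$ ($E = - \frac{461}{-272} + \frac{4 - \left(4 + 6\right) - 12}{4 \cdot 4^{2}} = \left(-461\right) \left(- \frac{1}{272}\right) + \frac{4 - 10 - 12}{4 \cdot 16} = \frac{461}{272} + \frac{4 - 10 - 12}{64} = \frac{461}{272} - \frac{9}{32} = \frac{769}{544} \approx 1.4136$)
$E 97 = \frac{769}{544} \cdot 97 = \frac{74593}{544}$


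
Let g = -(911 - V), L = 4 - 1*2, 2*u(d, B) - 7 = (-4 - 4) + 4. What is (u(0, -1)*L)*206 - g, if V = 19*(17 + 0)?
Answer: 1206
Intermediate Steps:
u(d, B) = 3/2 (u(d, B) = 7/2 + ((-4 - 4) + 4)/2 = 7/2 + (-8 + 4)/2 = 7/2 + (½)*(-4) = 7/2 - 2 = 3/2)
L = 2 (L = 4 - 2 = 2)
V = 323 (V = 19*17 = 323)
g = -588 (g = -(911 - 1*323) = -(911 - 323) = -1*588 = -588)
(u(0, -1)*L)*206 - g = ((3/2)*2)*206 - 1*(-588) = 3*206 + 588 = 618 + 588 = 1206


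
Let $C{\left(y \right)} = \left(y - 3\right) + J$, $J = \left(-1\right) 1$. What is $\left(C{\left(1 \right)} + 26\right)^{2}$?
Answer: $529$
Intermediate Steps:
$J = -1$
$C{\left(y \right)} = -4 + y$ ($C{\left(y \right)} = \left(y - 3\right) - 1 = \left(-3 + y\right) - 1 = -4 + y$)
$\left(C{\left(1 \right)} + 26\right)^{2} = \left(\left(-4 + 1\right) + 26\right)^{2} = \left(-3 + 26\right)^{2} = 23^{2} = 529$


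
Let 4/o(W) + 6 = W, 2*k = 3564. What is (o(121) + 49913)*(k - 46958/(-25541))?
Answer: 52304041847796/587443 ≈ 8.9037e+7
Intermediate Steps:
k = 1782 (k = (1/2)*3564 = 1782)
o(W) = 4/(-6 + W)
(o(121) + 49913)*(k - 46958/(-25541)) = (4/(-6 + 121) + 49913)*(1782 - 46958/(-25541)) = (4/115 + 49913)*(1782 - 46958*(-1/25541)) = (4*(1/115) + 49913)*(1782 + 46958/25541) = (4/115 + 49913)*(45561020/25541) = (5739999/115)*(45561020/25541) = 52304041847796/587443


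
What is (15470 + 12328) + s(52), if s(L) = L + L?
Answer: 27902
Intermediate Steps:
s(L) = 2*L
(15470 + 12328) + s(52) = (15470 + 12328) + 2*52 = 27798 + 104 = 27902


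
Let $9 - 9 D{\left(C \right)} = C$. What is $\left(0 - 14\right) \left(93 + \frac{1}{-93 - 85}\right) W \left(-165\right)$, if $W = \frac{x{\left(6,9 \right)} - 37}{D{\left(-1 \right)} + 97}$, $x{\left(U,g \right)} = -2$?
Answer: $- \frac{6710668965}{78587} \approx -85392.0$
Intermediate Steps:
$D{\left(C \right)} = 1 - \frac{C}{9}$
$W = - \frac{351}{883}$ ($W = \frac{-2 - 37}{\left(1 - - \frac{1}{9}\right) + 97} = - \frac{39}{\left(1 + \frac{1}{9}\right) + 97} = - \frac{39}{\frac{10}{9} + 97} = - \frac{39}{\frac{883}{9}} = \left(-39\right) \frac{9}{883} = - \frac{351}{883} \approx -0.39751$)
$\left(0 - 14\right) \left(93 + \frac{1}{-93 - 85}\right) W \left(-165\right) = \left(0 - 14\right) \left(93 + \frac{1}{-93 - 85}\right) \left(- \frac{351}{883}\right) \left(-165\right) = - 14 \left(93 + \frac{1}{-178}\right) \left(- \frac{351}{883}\right) \left(-165\right) = - 14 \left(93 - \frac{1}{178}\right) \left(- \frac{351}{883}\right) \left(-165\right) = \left(-14\right) \frac{16553}{178} \left(- \frac{351}{883}\right) \left(-165\right) = \left(- \frac{115871}{89}\right) \left(- \frac{351}{883}\right) \left(-165\right) = \frac{40670721}{78587} \left(-165\right) = - \frac{6710668965}{78587}$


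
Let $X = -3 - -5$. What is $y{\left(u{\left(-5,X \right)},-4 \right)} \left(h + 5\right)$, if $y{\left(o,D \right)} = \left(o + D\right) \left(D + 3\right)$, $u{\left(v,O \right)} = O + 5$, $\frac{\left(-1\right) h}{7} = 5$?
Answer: $90$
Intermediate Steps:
$h = -35$ ($h = \left(-7\right) 5 = -35$)
$X = 2$ ($X = -3 + 5 = 2$)
$u{\left(v,O \right)} = 5 + O$
$y{\left(o,D \right)} = \left(3 + D\right) \left(D + o\right)$ ($y{\left(o,D \right)} = \left(D + o\right) \left(3 + D\right) = \left(3 + D\right) \left(D + o\right)$)
$y{\left(u{\left(-5,X \right)},-4 \right)} \left(h + 5\right) = \left(\left(-4\right)^{2} + 3 \left(-4\right) + 3 \left(5 + 2\right) - 4 \left(5 + 2\right)\right) \left(-35 + 5\right) = \left(16 - 12 + 3 \cdot 7 - 28\right) \left(-30\right) = \left(16 - 12 + 21 - 28\right) \left(-30\right) = \left(-3\right) \left(-30\right) = 90$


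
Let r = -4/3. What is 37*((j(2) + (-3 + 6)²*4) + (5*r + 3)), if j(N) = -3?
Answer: 3256/3 ≈ 1085.3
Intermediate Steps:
r = -4/3 (r = -4*⅓ = -4/3 ≈ -1.3333)
37*((j(2) + (-3 + 6)²*4) + (5*r + 3)) = 37*((-3 + (-3 + 6)²*4) + (5*(-4/3) + 3)) = 37*((-3 + 3²*4) + (-20/3 + 3)) = 37*((-3 + 9*4) - 11/3) = 37*((-3 + 36) - 11/3) = 37*(33 - 11/3) = 37*(88/3) = 3256/3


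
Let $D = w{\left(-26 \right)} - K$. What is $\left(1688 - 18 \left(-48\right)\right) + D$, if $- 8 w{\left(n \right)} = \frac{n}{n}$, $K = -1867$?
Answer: $\frac{35351}{8} \approx 4418.9$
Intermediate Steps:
$w{\left(n \right)} = - \frac{1}{8}$ ($w{\left(n \right)} = - \frac{n \frac{1}{n}}{8} = \left(- \frac{1}{8}\right) 1 = - \frac{1}{8}$)
$D = \frac{14935}{8}$ ($D = - \frac{1}{8} - -1867 = - \frac{1}{8} + 1867 = \frac{14935}{8} \approx 1866.9$)
$\left(1688 - 18 \left(-48\right)\right) + D = \left(1688 - 18 \left(-48\right)\right) + \frac{14935}{8} = \left(1688 - -864\right) + \frac{14935}{8} = \left(1688 + 864\right) + \frac{14935}{8} = 2552 + \frac{14935}{8} = \frac{35351}{8}$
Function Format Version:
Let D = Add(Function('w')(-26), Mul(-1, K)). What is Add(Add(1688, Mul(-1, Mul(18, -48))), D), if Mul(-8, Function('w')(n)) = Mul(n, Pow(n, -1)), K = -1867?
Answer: Rational(35351, 8) ≈ 4418.9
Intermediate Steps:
Function('w')(n) = Rational(-1, 8) (Function('w')(n) = Mul(Rational(-1, 8), Mul(n, Pow(n, -1))) = Mul(Rational(-1, 8), 1) = Rational(-1, 8))
D = Rational(14935, 8) (D = Add(Rational(-1, 8), Mul(-1, -1867)) = Add(Rational(-1, 8), 1867) = Rational(14935, 8) ≈ 1866.9)
Add(Add(1688, Mul(-1, Mul(18, -48))), D) = Add(Add(1688, Mul(-1, Mul(18, -48))), Rational(14935, 8)) = Add(Add(1688, Mul(-1, -864)), Rational(14935, 8)) = Add(Add(1688, 864), Rational(14935, 8)) = Add(2552, Rational(14935, 8)) = Rational(35351, 8)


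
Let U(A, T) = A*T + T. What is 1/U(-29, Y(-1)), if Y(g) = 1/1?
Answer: -1/28 ≈ -0.035714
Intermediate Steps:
Y(g) = 1
U(A, T) = T + A*T
1/U(-29, Y(-1)) = 1/(1*(1 - 29)) = 1/(1*(-28)) = 1/(-28) = -1/28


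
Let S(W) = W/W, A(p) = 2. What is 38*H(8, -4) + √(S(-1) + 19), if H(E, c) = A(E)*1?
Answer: 76 + 2*√5 ≈ 80.472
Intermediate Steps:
S(W) = 1
H(E, c) = 2 (H(E, c) = 2*1 = 2)
38*H(8, -4) + √(S(-1) + 19) = 38*2 + √(1 + 19) = 76 + √20 = 76 + 2*√5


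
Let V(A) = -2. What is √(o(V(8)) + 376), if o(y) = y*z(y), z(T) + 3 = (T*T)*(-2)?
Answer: √398 ≈ 19.950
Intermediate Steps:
z(T) = -3 - 2*T² (z(T) = -3 + (T*T)*(-2) = -3 + T²*(-2) = -3 - 2*T²)
o(y) = y*(-3 - 2*y²)
√(o(V(8)) + 376) = √(-1*(-2)*(3 + 2*(-2)²) + 376) = √(-1*(-2)*(3 + 2*4) + 376) = √(-1*(-2)*(3 + 8) + 376) = √(-1*(-2)*11 + 376) = √(22 + 376) = √398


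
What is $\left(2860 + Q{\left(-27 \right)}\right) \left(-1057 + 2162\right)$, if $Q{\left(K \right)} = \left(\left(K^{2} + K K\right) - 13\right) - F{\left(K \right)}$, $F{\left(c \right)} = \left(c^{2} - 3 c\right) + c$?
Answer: $3891810$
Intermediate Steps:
$F{\left(c \right)} = c^{2} - 2 c$
$Q{\left(K \right)} = -13 + 2 K^{2} - K \left(-2 + K\right)$ ($Q{\left(K \right)} = \left(\left(K^{2} + K K\right) - 13\right) - K \left(-2 + K\right) = \left(\left(K^{2} + K^{2}\right) - 13\right) - K \left(-2 + K\right) = \left(2 K^{2} - 13\right) - K \left(-2 + K\right) = \left(-13 + 2 K^{2}\right) - K \left(-2 + K\right) = -13 + 2 K^{2} - K \left(-2 + K\right)$)
$\left(2860 + Q{\left(-27 \right)}\right) \left(-1057 + 2162\right) = \left(2860 + \left(-13 + \left(-27\right)^{2} + 2 \left(-27\right)\right)\right) \left(-1057 + 2162\right) = \left(2860 - -662\right) 1105 = \left(2860 + 662\right) 1105 = 3522 \cdot 1105 = 3891810$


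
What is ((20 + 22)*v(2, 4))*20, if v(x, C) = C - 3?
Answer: 840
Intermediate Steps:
v(x, C) = -3 + C
((20 + 22)*v(2, 4))*20 = ((20 + 22)*(-3 + 4))*20 = (42*1)*20 = 42*20 = 840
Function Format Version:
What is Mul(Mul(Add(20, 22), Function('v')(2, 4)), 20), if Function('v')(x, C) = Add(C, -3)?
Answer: 840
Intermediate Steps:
Function('v')(x, C) = Add(-3, C)
Mul(Mul(Add(20, 22), Function('v')(2, 4)), 20) = Mul(Mul(Add(20, 22), Add(-3, 4)), 20) = Mul(Mul(42, 1), 20) = Mul(42, 20) = 840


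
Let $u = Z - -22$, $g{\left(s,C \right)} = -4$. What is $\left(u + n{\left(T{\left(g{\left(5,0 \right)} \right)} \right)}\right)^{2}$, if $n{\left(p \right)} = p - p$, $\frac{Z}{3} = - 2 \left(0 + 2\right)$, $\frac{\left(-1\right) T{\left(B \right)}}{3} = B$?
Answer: $100$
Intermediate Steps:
$T{\left(B \right)} = - 3 B$
$Z = -12$ ($Z = 3 \left(- 2 \left(0 + 2\right)\right) = 3 \left(\left(-2\right) 2\right) = 3 \left(-4\right) = -12$)
$n{\left(p \right)} = 0$
$u = 10$ ($u = -12 - -22 = -12 + 22 = 10$)
$\left(u + n{\left(T{\left(g{\left(5,0 \right)} \right)} \right)}\right)^{2} = \left(10 + 0\right)^{2} = 10^{2} = 100$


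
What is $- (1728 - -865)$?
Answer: $-2593$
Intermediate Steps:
$- (1728 - -865) = - (1728 + 865) = \left(-1\right) 2593 = -2593$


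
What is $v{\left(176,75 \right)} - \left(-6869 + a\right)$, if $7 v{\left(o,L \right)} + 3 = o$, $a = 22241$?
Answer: $- \frac{107431}{7} \approx -15347.0$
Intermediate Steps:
$v{\left(o,L \right)} = - \frac{3}{7} + \frac{o}{7}$
$v{\left(176,75 \right)} - \left(-6869 + a\right) = \left(- \frac{3}{7} + \frac{1}{7} \cdot 176\right) + \left(6869 - 22241\right) = \left(- \frac{3}{7} + \frac{176}{7}\right) + \left(6869 - 22241\right) = \frac{173}{7} - 15372 = - \frac{107431}{7}$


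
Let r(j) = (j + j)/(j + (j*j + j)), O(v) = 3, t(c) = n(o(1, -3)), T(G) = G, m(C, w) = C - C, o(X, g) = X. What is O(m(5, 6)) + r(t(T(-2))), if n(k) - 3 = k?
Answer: 10/3 ≈ 3.3333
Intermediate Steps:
n(k) = 3 + k
m(C, w) = 0
t(c) = 4 (t(c) = 3 + 1 = 4)
r(j) = 2*j/(j² + 2*j) (r(j) = (2*j)/(j + (j² + j)) = (2*j)/(j + (j + j²)) = (2*j)/(j² + 2*j) = 2*j/(j² + 2*j))
O(m(5, 6)) + r(t(T(-2))) = 3 + 2/(2 + 4) = 3 + 2/6 = 3 + 2*(⅙) = 3 + ⅓ = 10/3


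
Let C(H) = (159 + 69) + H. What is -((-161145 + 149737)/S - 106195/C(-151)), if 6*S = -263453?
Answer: 27972120839/20285881 ≈ 1378.9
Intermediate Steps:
S = -263453/6 (S = (1/6)*(-263453) = -263453/6 ≈ -43909.)
C(H) = 228 + H
-((-161145 + 149737)/S - 106195/C(-151)) = -((-161145 + 149737)/(-263453/6) - 106195/(228 - 151)) = -(-11408*(-6/263453) - 106195/77) = -(68448/263453 - 106195*1/77) = -(68448/263453 - 106195/77) = -1*(-27972120839/20285881) = 27972120839/20285881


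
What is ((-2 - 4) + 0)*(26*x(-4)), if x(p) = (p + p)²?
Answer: -9984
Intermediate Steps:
x(p) = 4*p² (x(p) = (2*p)² = 4*p²)
((-2 - 4) + 0)*(26*x(-4)) = ((-2 - 4) + 0)*(26*(4*(-4)²)) = (-6 + 0)*(26*(4*16)) = -156*64 = -6*1664 = -9984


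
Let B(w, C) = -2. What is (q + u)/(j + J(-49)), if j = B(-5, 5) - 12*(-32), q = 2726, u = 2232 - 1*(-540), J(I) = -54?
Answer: 2749/164 ≈ 16.762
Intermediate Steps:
u = 2772 (u = 2232 + 540 = 2772)
j = 382 (j = -2 - 12*(-32) = -2 + 384 = 382)
(q + u)/(j + J(-49)) = (2726 + 2772)/(382 - 54) = 5498/328 = 5498*(1/328) = 2749/164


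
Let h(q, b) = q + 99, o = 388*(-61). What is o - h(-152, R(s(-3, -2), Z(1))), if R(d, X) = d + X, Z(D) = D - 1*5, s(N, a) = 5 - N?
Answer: -23615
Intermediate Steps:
o = -23668
Z(D) = -5 + D (Z(D) = D - 5 = -5 + D)
R(d, X) = X + d
h(q, b) = 99 + q
o - h(-152, R(s(-3, -2), Z(1))) = -23668 - (99 - 152) = -23668 - 1*(-53) = -23668 + 53 = -23615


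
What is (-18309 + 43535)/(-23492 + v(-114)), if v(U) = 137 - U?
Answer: -25226/23241 ≈ -1.0854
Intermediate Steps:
(-18309 + 43535)/(-23492 + v(-114)) = (-18309 + 43535)/(-23492 + (137 - 1*(-114))) = 25226/(-23492 + (137 + 114)) = 25226/(-23492 + 251) = 25226/(-23241) = 25226*(-1/23241) = -25226/23241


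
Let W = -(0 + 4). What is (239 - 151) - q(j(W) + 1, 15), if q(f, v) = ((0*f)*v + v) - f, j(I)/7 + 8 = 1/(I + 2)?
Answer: 29/2 ≈ 14.500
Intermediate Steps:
W = -4 (W = -1*4 = -4)
j(I) = -56 + 7/(2 + I) (j(I) = -56 + 7/(I + 2) = -56 + 7/(2 + I))
q(f, v) = v - f (q(f, v) = (0*v + v) - f = (0 + v) - f = v - f)
(239 - 151) - q(j(W) + 1, 15) = (239 - 151) - (15 - (7*(-15 - 8*(-4))/(2 - 4) + 1)) = 88 - (15 - (7*(-15 + 32)/(-2) + 1)) = 88 - (15 - (7*(-½)*17 + 1)) = 88 - (15 - (-119/2 + 1)) = 88 - (15 - 1*(-117/2)) = 88 - (15 + 117/2) = 88 - 1*147/2 = 88 - 147/2 = 29/2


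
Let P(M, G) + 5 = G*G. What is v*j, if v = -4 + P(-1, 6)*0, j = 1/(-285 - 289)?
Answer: 2/287 ≈ 0.0069686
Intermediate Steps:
j = -1/574 (j = 1/(-574) = -1/574 ≈ -0.0017422)
P(M, G) = -5 + G² (P(M, G) = -5 + G*G = -5 + G²)
v = -4 (v = -4 + (-5 + 6²)*0 = -4 + (-5 + 36)*0 = -4 + 31*0 = -4 + 0 = -4)
v*j = -4*(-1/574) = 2/287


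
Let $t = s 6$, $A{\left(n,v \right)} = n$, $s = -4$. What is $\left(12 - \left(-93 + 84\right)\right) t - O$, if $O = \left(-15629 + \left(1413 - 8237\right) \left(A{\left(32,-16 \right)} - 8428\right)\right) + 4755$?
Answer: $-57283934$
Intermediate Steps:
$t = -24$ ($t = \left(-4\right) 6 = -24$)
$O = 57283430$ ($O = \left(-15629 + \left(1413 - 8237\right) \left(32 - 8428\right)\right) + 4755 = \left(-15629 - -57294304\right) + 4755 = \left(-15629 + 57294304\right) + 4755 = 57278675 + 4755 = 57283430$)
$\left(12 - \left(-93 + 84\right)\right) t - O = \left(12 - \left(-93 + 84\right)\right) \left(-24\right) - 57283430 = \left(12 - -9\right) \left(-24\right) - 57283430 = \left(12 + 9\right) \left(-24\right) - 57283430 = 21 \left(-24\right) - 57283430 = -504 - 57283430 = -57283934$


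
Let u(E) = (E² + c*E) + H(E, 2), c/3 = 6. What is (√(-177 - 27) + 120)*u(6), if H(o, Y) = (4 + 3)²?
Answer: 23160 + 386*I*√51 ≈ 23160.0 + 2756.6*I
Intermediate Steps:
H(o, Y) = 49 (H(o, Y) = 7² = 49)
c = 18 (c = 3*6 = 18)
u(E) = 49 + E² + 18*E (u(E) = (E² + 18*E) + 49 = 49 + E² + 18*E)
(√(-177 - 27) + 120)*u(6) = (√(-177 - 27) + 120)*(49 + 6² + 18*6) = (√(-204) + 120)*(49 + 36 + 108) = (2*I*√51 + 120)*193 = (120 + 2*I*√51)*193 = 23160 + 386*I*√51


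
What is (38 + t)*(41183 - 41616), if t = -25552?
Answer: 11047562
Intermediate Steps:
(38 + t)*(41183 - 41616) = (38 - 25552)*(41183 - 41616) = -25514*(-433) = 11047562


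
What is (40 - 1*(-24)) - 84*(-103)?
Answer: 8716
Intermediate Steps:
(40 - 1*(-24)) - 84*(-103) = (40 + 24) + 8652 = 64 + 8652 = 8716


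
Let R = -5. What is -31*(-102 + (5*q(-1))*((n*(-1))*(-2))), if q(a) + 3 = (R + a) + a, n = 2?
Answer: 9362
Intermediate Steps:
q(a) = -8 + 2*a (q(a) = -3 + ((-5 + a) + a) = -3 + (-5 + 2*a) = -8 + 2*a)
-31*(-102 + (5*q(-1))*((n*(-1))*(-2))) = -31*(-102 + (5*(-8 + 2*(-1)))*((2*(-1))*(-2))) = -31*(-102 + (5*(-8 - 2))*(-2*(-2))) = -31*(-102 + (5*(-10))*4) = -31*(-102 - 50*4) = -31*(-102 - 200) = -31*(-302) = 9362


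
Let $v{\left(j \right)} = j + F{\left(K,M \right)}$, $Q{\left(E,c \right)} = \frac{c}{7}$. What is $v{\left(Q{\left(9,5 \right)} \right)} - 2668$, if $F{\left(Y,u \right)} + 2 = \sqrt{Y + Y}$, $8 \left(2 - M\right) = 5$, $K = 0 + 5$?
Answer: $- \frac{18685}{7} + \sqrt{10} \approx -2666.1$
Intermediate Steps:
$K = 5$
$M = \frac{11}{8}$ ($M = 2 - \frac{5}{8} = \frac{11}{8} \approx 1.375$)
$F{\left(Y,u \right)} = -2 + \sqrt{2} \sqrt{Y}$ ($F{\left(Y,u \right)} = -2 + \sqrt{Y + Y} = -2 + \sqrt{2 Y} = -2 + \sqrt{2} \sqrt{Y}$)
$Q{\left(E,c \right)} = \frac{c}{7}$ ($Q{\left(E,c \right)} = c \frac{1}{7} = \frac{c}{7}$)
$v{\left(j \right)} = -2 + j + \sqrt{10}$ ($v{\left(j \right)} = j - \left(2 - \sqrt{2} \sqrt{5}\right) = j - \left(2 - \sqrt{10}\right) = -2 + j + \sqrt{10}$)
$v{\left(Q{\left(9,5 \right)} \right)} - 2668 = \left(-2 + \frac{1}{7} \cdot 5 + \sqrt{10}\right) - 2668 = \left(-2 + \frac{5}{7} + \sqrt{10}\right) - 2668 = \left(- \frac{9}{7} + \sqrt{10}\right) - 2668 = - \frac{18685}{7} + \sqrt{10}$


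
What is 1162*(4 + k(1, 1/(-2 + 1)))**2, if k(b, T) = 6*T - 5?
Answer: 56938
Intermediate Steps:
k(b, T) = -5 + 6*T
1162*(4 + k(1, 1/(-2 + 1)))**2 = 1162*(4 + (-5 + 6/(-2 + 1)))**2 = 1162*(4 + (-5 + 6/(-1)))**2 = 1162*(4 + (-5 + 6*(-1)))**2 = 1162*(4 + (-5 - 6))**2 = 1162*(4 - 11)**2 = 1162*(-7)**2 = 1162*49 = 56938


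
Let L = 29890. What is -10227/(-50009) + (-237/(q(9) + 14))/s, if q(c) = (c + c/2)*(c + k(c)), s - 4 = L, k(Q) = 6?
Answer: 66177813444/323660798459 ≈ 0.20447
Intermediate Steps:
s = 29894 (s = 4 + 29890 = 29894)
q(c) = 3*c*(6 + c)/2 (q(c) = (c + c/2)*(c + 6) = (c + c*(1/2))*(6 + c) = (c + c/2)*(6 + c) = (3*c/2)*(6 + c) = 3*c*(6 + c)/2)
-10227/(-50009) + (-237/(q(9) + 14))/s = -10227/(-50009) - 237/((3/2)*9*(6 + 9) + 14)/29894 = -10227*(-1/50009) - 237/((3/2)*9*15 + 14)*(1/29894) = 10227/50009 - 237/(405/2 + 14)*(1/29894) = 10227/50009 - 237/433/2*(1/29894) = 10227/50009 - 237*2/433*(1/29894) = 10227/50009 - 474/433*1/29894 = 10227/50009 - 237/6472051 = 66177813444/323660798459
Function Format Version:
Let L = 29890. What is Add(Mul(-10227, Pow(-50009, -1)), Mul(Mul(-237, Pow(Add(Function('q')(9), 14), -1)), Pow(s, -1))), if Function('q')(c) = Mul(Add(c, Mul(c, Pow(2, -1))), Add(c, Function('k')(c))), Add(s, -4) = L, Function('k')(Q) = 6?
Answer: Rational(66177813444, 323660798459) ≈ 0.20447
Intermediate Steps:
s = 29894 (s = Add(4, 29890) = 29894)
Function('q')(c) = Mul(Rational(3, 2), c, Add(6, c)) (Function('q')(c) = Mul(Add(c, Mul(c, Pow(2, -1))), Add(c, 6)) = Mul(Add(c, Mul(c, Rational(1, 2))), Add(6, c)) = Mul(Add(c, Mul(Rational(1, 2), c)), Add(6, c)) = Mul(Mul(Rational(3, 2), c), Add(6, c)) = Mul(Rational(3, 2), c, Add(6, c)))
Add(Mul(-10227, Pow(-50009, -1)), Mul(Mul(-237, Pow(Add(Function('q')(9), 14), -1)), Pow(s, -1))) = Add(Mul(-10227, Pow(-50009, -1)), Mul(Mul(-237, Pow(Add(Mul(Rational(3, 2), 9, Add(6, 9)), 14), -1)), Pow(29894, -1))) = Add(Mul(-10227, Rational(-1, 50009)), Mul(Mul(-237, Pow(Add(Mul(Rational(3, 2), 9, 15), 14), -1)), Rational(1, 29894))) = Add(Rational(10227, 50009), Mul(Mul(-237, Pow(Add(Rational(405, 2), 14), -1)), Rational(1, 29894))) = Add(Rational(10227, 50009), Mul(Mul(-237, Pow(Rational(433, 2), -1)), Rational(1, 29894))) = Add(Rational(10227, 50009), Mul(Mul(-237, Rational(2, 433)), Rational(1, 29894))) = Add(Rational(10227, 50009), Mul(Rational(-474, 433), Rational(1, 29894))) = Add(Rational(10227, 50009), Rational(-237, 6472051)) = Rational(66177813444, 323660798459)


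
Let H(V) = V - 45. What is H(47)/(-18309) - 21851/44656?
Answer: -400159271/817606704 ≈ -0.48943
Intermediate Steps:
H(V) = -45 + V
H(47)/(-18309) - 21851/44656 = (-45 + 47)/(-18309) - 21851/44656 = 2*(-1/18309) - 21851*1/44656 = -2/18309 - 21851/44656 = -400159271/817606704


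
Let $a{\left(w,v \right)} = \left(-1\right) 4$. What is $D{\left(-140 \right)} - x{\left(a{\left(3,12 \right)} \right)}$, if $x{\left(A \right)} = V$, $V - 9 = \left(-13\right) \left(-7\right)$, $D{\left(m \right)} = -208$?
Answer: $-308$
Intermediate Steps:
$a{\left(w,v \right)} = -4$
$V = 100$ ($V = 9 - -91 = 9 + 91 = 100$)
$x{\left(A \right)} = 100$
$D{\left(-140 \right)} - x{\left(a{\left(3,12 \right)} \right)} = -208 - 100 = -308$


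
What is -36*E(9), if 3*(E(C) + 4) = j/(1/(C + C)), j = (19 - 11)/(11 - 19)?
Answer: 360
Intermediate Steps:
j = -1 (j = 8/(-8) = 8*(-⅛) = -1)
E(C) = -4 - 2*C/3 (E(C) = -4 + (-1/(1/(C + C)))/3 = -4 + (-1/(1/(2*C)))/3 = -4 + (-2*C)/3 = -4 - 2*C/3)
-36*E(9) = -36*(-4 - ⅔*9) = -36*(-4 - 6) = -36*(-10) = 360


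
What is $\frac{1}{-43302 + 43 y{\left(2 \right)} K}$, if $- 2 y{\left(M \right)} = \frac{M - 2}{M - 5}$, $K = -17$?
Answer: $- \frac{1}{43302} \approx -2.3094 \cdot 10^{-5}$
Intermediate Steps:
$y{\left(M \right)} = - \frac{-2 + M}{2 \left(-5 + M\right)}$ ($y{\left(M \right)} = - \frac{\left(M - 2\right) \frac{1}{M - 5}}{2} = - \frac{\left(-2 + M\right) \frac{1}{-5 + M}}{2} = - \frac{\frac{1}{-5 + M} \left(-2 + M\right)}{2} = - \frac{-2 + M}{2 \left(-5 + M\right)}$)
$\frac{1}{-43302 + 43 y{\left(2 \right)} K} = \frac{1}{-43302 + 43 \frac{2 - 2}{2 \left(-5 + 2\right)} \left(-17\right)} = \frac{1}{-43302 + 43 \frac{2 - 2}{2 \left(-3\right)} \left(-17\right)} = \frac{1}{-43302 + 43 \cdot \frac{1}{2} \left(- \frac{1}{3}\right) 0 \left(-17\right)} = \frac{1}{-43302 + 43 \cdot 0 \left(-17\right)} = \frac{1}{-43302 + 0 \left(-17\right)} = \frac{1}{-43302 + 0} = \frac{1}{-43302} = - \frac{1}{43302}$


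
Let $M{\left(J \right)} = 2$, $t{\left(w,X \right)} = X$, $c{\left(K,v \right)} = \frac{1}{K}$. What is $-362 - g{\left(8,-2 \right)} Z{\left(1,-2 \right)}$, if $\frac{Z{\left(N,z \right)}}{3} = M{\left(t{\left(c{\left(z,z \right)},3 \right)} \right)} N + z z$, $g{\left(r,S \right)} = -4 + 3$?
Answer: $-344$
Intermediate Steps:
$g{\left(r,S \right)} = -1$
$Z{\left(N,z \right)} = 3 z^{2} + 6 N$ ($Z{\left(N,z \right)} = 3 \left(2 N + z z\right) = 3 \left(2 N + z^{2}\right) = 3 \left(z^{2} + 2 N\right) = 3 z^{2} + 6 N$)
$-362 - g{\left(8,-2 \right)} Z{\left(1,-2 \right)} = -362 - - (3 \left(-2\right)^{2} + 6 \cdot 1) = -362 - - (3 \cdot 4 + 6) = -362 - - (12 + 6) = -362 - \left(-1\right) 18 = -362 - -18 = -362 + 18 = -344$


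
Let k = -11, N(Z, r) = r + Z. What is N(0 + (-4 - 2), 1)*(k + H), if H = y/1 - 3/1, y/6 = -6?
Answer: 250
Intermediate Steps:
y = -36 (y = 6*(-6) = -36)
H = -39 (H = -36/1 - 3/1 = -36*1 - 3*1 = -36 - 3 = -39)
N(Z, r) = Z + r
N(0 + (-4 - 2), 1)*(k + H) = ((0 + (-4 - 2)) + 1)*(-11 - 39) = ((0 - 6) + 1)*(-50) = (-6 + 1)*(-50) = -5*(-50) = 250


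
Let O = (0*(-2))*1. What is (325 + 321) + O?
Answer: 646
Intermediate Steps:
O = 0 (O = 0*1 = 0)
(325 + 321) + O = (325 + 321) + 0 = 646 + 0 = 646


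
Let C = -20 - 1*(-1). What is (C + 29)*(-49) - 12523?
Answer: -13013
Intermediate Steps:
C = -19 (C = -20 + 1 = -19)
(C + 29)*(-49) - 12523 = (-19 + 29)*(-49) - 12523 = 10*(-49) - 12523 = -490 - 12523 = -13013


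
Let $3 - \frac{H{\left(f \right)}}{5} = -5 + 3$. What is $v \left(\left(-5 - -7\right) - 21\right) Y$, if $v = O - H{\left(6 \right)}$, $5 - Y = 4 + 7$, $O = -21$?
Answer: $-5244$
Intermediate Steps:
$Y = -6$ ($Y = 5 - \left(4 + 7\right) = 5 - 11 = -6$)
$H{\left(f \right)} = 25$ ($H{\left(f \right)} = 15 - 5 \left(-5 + 3\right) = 15 - -10 = 15 + 10 = 25$)
$v = -46$ ($v = -21 - 25 = -46$)
$v \left(\left(-5 - -7\right) - 21\right) Y = - 46 \left(\left(-5 - -7\right) - 21\right) \left(-6\right) = - 46 \left(\left(-5 + 7\right) - 21\right) \left(-6\right) = - 46 \left(2 - 21\right) \left(-6\right) = \left(-46\right) \left(-19\right) \left(-6\right) = 874 \left(-6\right) = -5244$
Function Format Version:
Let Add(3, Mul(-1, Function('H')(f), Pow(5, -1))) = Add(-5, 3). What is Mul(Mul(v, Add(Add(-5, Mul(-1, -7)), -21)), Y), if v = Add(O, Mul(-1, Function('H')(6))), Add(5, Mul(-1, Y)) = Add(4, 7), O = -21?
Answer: -5244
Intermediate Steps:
Y = -6 (Y = Add(5, Mul(-1, Add(4, 7))) = Add(5, Mul(-1, 11)) = Add(5, -11) = -6)
Function('H')(f) = 25 (Function('H')(f) = Add(15, Mul(-5, Add(-5, 3))) = Add(15, Mul(-5, -2)) = Add(15, 10) = 25)
v = -46 (v = Add(-21, Mul(-1, 25)) = Add(-21, -25) = -46)
Mul(Mul(v, Add(Add(-5, Mul(-1, -7)), -21)), Y) = Mul(Mul(-46, Add(Add(-5, Mul(-1, -7)), -21)), -6) = Mul(Mul(-46, Add(Add(-5, 7), -21)), -6) = Mul(Mul(-46, Add(2, -21)), -6) = Mul(Mul(-46, -19), -6) = Mul(874, -6) = -5244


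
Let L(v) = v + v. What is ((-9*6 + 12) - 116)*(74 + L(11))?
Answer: -15168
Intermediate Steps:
L(v) = 2*v
((-9*6 + 12) - 116)*(74 + L(11)) = ((-9*6 + 12) - 116)*(74 + 2*11) = ((-54 + 12) - 116)*(74 + 22) = (-42 - 116)*96 = -158*96 = -15168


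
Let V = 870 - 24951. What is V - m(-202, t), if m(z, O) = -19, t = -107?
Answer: -24062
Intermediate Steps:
V = -24081
V - m(-202, t) = -24081 - 1*(-19) = -24081 + 19 = -24062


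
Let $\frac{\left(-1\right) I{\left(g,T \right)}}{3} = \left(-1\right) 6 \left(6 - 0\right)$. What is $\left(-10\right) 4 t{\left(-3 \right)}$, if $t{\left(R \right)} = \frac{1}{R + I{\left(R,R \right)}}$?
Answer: $- \frac{8}{21} \approx -0.38095$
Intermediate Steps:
$I{\left(g,T \right)} = 108$ ($I{\left(g,T \right)} = - 3 \left(-1\right) 6 \left(6 - 0\right) = - 3 \left(- 6 \left(6 + 0\right)\right) = - 3 \left(\left(-6\right) 6\right) = \left(-3\right) \left(-36\right) = 108$)
$t{\left(R \right)} = \frac{1}{108 + R}$ ($t{\left(R \right)} = \frac{1}{R + 108} = \frac{1}{108 + R}$)
$\left(-10\right) 4 t{\left(-3 \right)} = \frac{\left(-10\right) 4}{108 - 3} = - \frac{40}{105} = \left(-40\right) \frac{1}{105} = - \frac{8}{21}$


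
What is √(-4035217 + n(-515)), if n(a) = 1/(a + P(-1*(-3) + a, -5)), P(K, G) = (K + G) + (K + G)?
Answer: I*√9682103706566/1549 ≈ 2008.8*I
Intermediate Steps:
P(K, G) = 2*G + 2*K (P(K, G) = (G + K) + (G + K) = 2*G + 2*K)
n(a) = 1/(-4 + 3*a) (n(a) = 1/(a + (2*(-5) + 2*(-1*(-3) + a))) = 1/(a + (-10 + 2*(3 + a))) = 1/(a + (-10 + (6 + 2*a))) = 1/(a + (-4 + 2*a)) = 1/(-4 + 3*a))
√(-4035217 + n(-515)) = √(-4035217 + 1/(-4 + 3*(-515))) = √(-4035217 + 1/(-4 - 1545)) = √(-4035217 + 1/(-1549)) = √(-4035217 - 1/1549) = √(-6250551134/1549) = I*√9682103706566/1549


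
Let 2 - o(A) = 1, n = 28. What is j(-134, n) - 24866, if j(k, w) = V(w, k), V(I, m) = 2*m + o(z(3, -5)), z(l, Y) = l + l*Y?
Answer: -25133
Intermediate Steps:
z(l, Y) = l + Y*l
o(A) = 1 (o(A) = 2 - 1*1 = 2 - 1 = 1)
V(I, m) = 1 + 2*m (V(I, m) = 2*m + 1 = 1 + 2*m)
j(k, w) = 1 + 2*k
j(-134, n) - 24866 = (1 + 2*(-134)) - 24866 = (1 - 268) - 24866 = -267 - 24866 = -25133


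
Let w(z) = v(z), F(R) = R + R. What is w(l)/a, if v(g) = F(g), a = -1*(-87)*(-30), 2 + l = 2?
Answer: 0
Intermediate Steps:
l = 0 (l = -2 + 2 = 0)
F(R) = 2*R
a = -2610 (a = 87*(-30) = -2610)
v(g) = 2*g
w(z) = 2*z
w(l)/a = (2*0)/(-2610) = 0*(-1/2610) = 0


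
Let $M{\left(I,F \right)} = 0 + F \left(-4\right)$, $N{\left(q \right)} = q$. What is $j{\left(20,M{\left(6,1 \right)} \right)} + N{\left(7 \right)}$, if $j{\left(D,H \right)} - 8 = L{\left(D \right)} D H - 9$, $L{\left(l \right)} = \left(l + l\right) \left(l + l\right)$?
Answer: $-127994$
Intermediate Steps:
$L{\left(l \right)} = 4 l^{2}$ ($L{\left(l \right)} = 2 l 2 l = 4 l^{2}$)
$M{\left(I,F \right)} = - 4 F$ ($M{\left(I,F \right)} = 0 - 4 F = - 4 F$)
$j{\left(D,H \right)} = -1 + 4 H D^{3}$ ($j{\left(D,H \right)} = 8 + \left(4 D^{2} D H - 9\right) = 8 + \left(4 D^{3} H - 9\right) = 8 + \left(4 H D^{3} - 9\right) = 8 + \left(-9 + 4 H D^{3}\right) = -1 + 4 H D^{3}$)
$j{\left(20,M{\left(6,1 \right)} \right)} + N{\left(7 \right)} = \left(-1 + 4 \left(\left(-4\right) 1\right) 20^{3}\right) + 7 = \left(-1 + 4 \left(-4\right) 8000\right) + 7 = \left(-1 - 128000\right) + 7 = -128001 + 7 = -127994$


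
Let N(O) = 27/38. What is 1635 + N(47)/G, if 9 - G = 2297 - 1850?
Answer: 9070971/5548 ≈ 1635.0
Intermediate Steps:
N(O) = 27/38 (N(O) = 27*(1/38) = 27/38)
G = -438 (G = 9 - (2297 - 1850) = 9 - 1*447 = 9 - 447 = -438)
1635 + N(47)/G = 1635 + (27/38)/(-438) = 1635 + (27/38)*(-1/438) = 1635 - 9/5548 = 9070971/5548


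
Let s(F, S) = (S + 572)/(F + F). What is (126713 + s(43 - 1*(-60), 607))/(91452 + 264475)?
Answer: 26104057/73320962 ≈ 0.35602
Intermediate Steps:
s(F, S) = (572 + S)/(2*F) (s(F, S) = (572 + S)/((2*F)) = (572 + S)*(1/(2*F)) = (572 + S)/(2*F))
(126713 + s(43 - 1*(-60), 607))/(91452 + 264475) = (126713 + (572 + 607)/(2*(43 - 1*(-60))))/(91452 + 264475) = (126713 + (½)*1179/(43 + 60))/355927 = (126713 + (½)*1179/103)*(1/355927) = (126713 + (½)*(1/103)*1179)*(1/355927) = (126713 + 1179/206)*(1/355927) = (26104057/206)*(1/355927) = 26104057/73320962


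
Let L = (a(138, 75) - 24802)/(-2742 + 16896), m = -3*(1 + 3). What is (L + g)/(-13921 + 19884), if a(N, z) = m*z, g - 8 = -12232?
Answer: -86522099/42200151 ≈ -2.0503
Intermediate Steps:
g = -12224 (g = 8 - 12232 = -12224)
m = -12 (m = -3*4 = -12)
a(N, z) = -12*z
L = -12851/7077 (L = (-12*75 - 24802)/(-2742 + 16896) = (-900 - 24802)/14154 = -25702*1/14154 = -12851/7077 ≈ -1.8159)
(L + g)/(-13921 + 19884) = (-12851/7077 - 12224)/(-13921 + 19884) = -86522099/7077/5963 = -86522099/7077*1/5963 = -86522099/42200151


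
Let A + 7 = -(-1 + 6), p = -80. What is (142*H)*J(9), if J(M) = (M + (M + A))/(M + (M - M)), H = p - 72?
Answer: -43168/3 ≈ -14389.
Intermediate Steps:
A = -12 (A = -7 - (-1 + 6) = -7 - 1*5 = -7 - 5 = -12)
H = -152 (H = -80 - 72 = -152)
J(M) = (-12 + 2*M)/M (J(M) = (M + (M - 12))/(M + (M - M)) = (M + (-12 + M))/(M + 0) = (-12 + 2*M)/M)
(142*H)*J(9) = (142*(-152))*(2 - 12/9) = -21584*(2 - 12*1/9) = -21584*(2 - 4/3) = -21584*2/3 = -43168/3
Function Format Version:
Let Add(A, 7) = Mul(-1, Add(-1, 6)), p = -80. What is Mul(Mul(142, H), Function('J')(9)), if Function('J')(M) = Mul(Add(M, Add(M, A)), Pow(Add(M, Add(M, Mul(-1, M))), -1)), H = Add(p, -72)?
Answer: Rational(-43168, 3) ≈ -14389.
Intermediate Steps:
A = -12 (A = Add(-7, Mul(-1, Add(-1, 6))) = Add(-7, Mul(-1, 5)) = Add(-7, -5) = -12)
H = -152 (H = Add(-80, -72) = -152)
Function('J')(M) = Mul(Pow(M, -1), Add(-12, Mul(2, M))) (Function('J')(M) = Mul(Add(M, Add(M, -12)), Pow(Add(M, Add(M, Mul(-1, M))), -1)) = Mul(Add(M, Add(-12, M)), Pow(Add(M, 0), -1)) = Mul(Add(-12, Mul(2, M)), Pow(M, -1)) = Mul(Pow(M, -1), Add(-12, Mul(2, M))))
Mul(Mul(142, H), Function('J')(9)) = Mul(Mul(142, -152), Add(2, Mul(-12, Pow(9, -1)))) = Mul(-21584, Add(2, Mul(-12, Rational(1, 9)))) = Mul(-21584, Add(2, Rational(-4, 3))) = Mul(-21584, Rational(2, 3)) = Rational(-43168, 3)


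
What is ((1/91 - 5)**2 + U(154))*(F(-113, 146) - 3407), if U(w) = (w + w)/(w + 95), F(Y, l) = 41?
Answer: -60445990704/687323 ≈ -87944.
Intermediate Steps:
U(w) = 2*w/(95 + w) (U(w) = (2*w)/(95 + w) = 2*w/(95 + w))
((1/91 - 5)**2 + U(154))*(F(-113, 146) - 3407) = ((1/91 - 5)**2 + 2*154/(95 + 154))*(41 - 3407) = ((1/91 - 5)**2 + 2*154/249)*(-3366) = ((-454/91)**2 + 2*154*(1/249))*(-3366) = (206116/8281 + 308/249)*(-3366) = (53873432/2061969)*(-3366) = -60445990704/687323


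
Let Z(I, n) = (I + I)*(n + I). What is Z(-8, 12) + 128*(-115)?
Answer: -14784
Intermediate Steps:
Z(I, n) = 2*I*(I + n) (Z(I, n) = (2*I)*(I + n) = 2*I*(I + n))
Z(-8, 12) + 128*(-115) = 2*(-8)*(-8 + 12) + 128*(-115) = 2*(-8)*4 - 14720 = -64 - 14720 = -14784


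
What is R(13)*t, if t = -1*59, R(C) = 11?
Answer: -649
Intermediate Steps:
t = -59
R(13)*t = 11*(-59) = -649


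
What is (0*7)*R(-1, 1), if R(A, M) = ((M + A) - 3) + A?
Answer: 0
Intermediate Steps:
R(A, M) = -3 + M + 2*A (R(A, M) = ((A + M) - 3) + A = (-3 + A + M) + A = -3 + M + 2*A)
(0*7)*R(-1, 1) = (0*7)*(-3 + 1 + 2*(-1)) = 0*(-3 + 1 - 2) = 0*(-4) = 0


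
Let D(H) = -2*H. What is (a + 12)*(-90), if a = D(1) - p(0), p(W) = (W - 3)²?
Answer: -90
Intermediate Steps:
p(W) = (-3 + W)²
a = -11 (a = -2*1 - (-3 + 0)² = -2 - 1*(-3)² = -2 - 1*9 = -2 - 9 = -11)
(a + 12)*(-90) = (-11 + 12)*(-90) = 1*(-90) = -90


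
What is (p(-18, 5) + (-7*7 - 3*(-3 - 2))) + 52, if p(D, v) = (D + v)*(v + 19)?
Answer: -294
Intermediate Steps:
p(D, v) = (19 + v)*(D + v) (p(D, v) = (D + v)*(19 + v) = (19 + v)*(D + v))
(p(-18, 5) + (-7*7 - 3*(-3 - 2))) + 52 = ((5² + 19*(-18) + 19*5 - 18*5) + (-7*7 - 3*(-3 - 2))) + 52 = ((25 - 342 + 95 - 90) + (-49 - 3*(-5))) + 52 = (-312 + (-49 + 15)) + 52 = (-312 - 34) + 52 = -346 + 52 = -294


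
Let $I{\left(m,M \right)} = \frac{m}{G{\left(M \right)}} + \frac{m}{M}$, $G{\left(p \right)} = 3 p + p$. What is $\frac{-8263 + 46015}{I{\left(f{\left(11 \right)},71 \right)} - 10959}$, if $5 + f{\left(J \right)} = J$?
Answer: $- \frac{1786928}{518721} \approx -3.4449$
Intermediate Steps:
$G{\left(p \right)} = 4 p$
$f{\left(J \right)} = -5 + J$
$I{\left(m,M \right)} = \frac{5 m}{4 M}$ ($I{\left(m,M \right)} = \frac{m}{4 M} + \frac{m}{M} = \frac{5 m}{4 M}$)
$\frac{-8263 + 46015}{I{\left(f{\left(11 \right)},71 \right)} - 10959} = \frac{-8263 + 46015}{\frac{5 \left(-5 + 11\right)}{4 \cdot 71} - 10959} = \frac{37752}{\frac{5}{4} \cdot 6 \cdot \frac{1}{71} - 10959} = \frac{37752}{\frac{15}{142} - 10959} = \frac{37752}{- \frac{1556163}{142}} = 37752 \left(- \frac{142}{1556163}\right) = - \frac{1786928}{518721}$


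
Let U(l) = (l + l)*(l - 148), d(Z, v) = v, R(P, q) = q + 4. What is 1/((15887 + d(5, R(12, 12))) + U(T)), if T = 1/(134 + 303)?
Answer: 190969/3036850657 ≈ 6.2884e-5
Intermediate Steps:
R(P, q) = 4 + q
T = 1/437 ≈ 0.0022883
U(l) = 2*l*(-148 + l) (U(l) = (2*l)*(-148 + l) = 2*l*(-148 + l))
1/((15887 + d(5, R(12, 12))) + U(T)) = 1/((15887 + (4 + 12)) + 2*(1/437)*(-148 + 1/437)) = 1/((15887 + 16) + 2*(1/437)*(-64675/437)) = 1/(15903 - 129350/190969) = 1/(3036850657/190969) = 190969/3036850657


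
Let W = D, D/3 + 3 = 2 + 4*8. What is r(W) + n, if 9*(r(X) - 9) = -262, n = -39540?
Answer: -356041/9 ≈ -39560.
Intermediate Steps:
D = 93 (D = -9 + 3*(2 + 4*8) = -9 + 3*(2 + 32) = -9 + 3*34 = -9 + 102 = 93)
W = 93
r(X) = -181/9 (r(X) = 9 + (1/9)*(-262) = 9 - 262/9 = -181/9)
r(W) + n = -181/9 - 39540 = -356041/9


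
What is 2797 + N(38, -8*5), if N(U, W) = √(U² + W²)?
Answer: 2797 + 2*√761 ≈ 2852.2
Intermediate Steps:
2797 + N(38, -8*5) = 2797 + √(38² + (-8*5)²) = 2797 + √(1444 + (-40)²) = 2797 + √(1444 + 1600) = 2797 + √3044 = 2797 + 2*√761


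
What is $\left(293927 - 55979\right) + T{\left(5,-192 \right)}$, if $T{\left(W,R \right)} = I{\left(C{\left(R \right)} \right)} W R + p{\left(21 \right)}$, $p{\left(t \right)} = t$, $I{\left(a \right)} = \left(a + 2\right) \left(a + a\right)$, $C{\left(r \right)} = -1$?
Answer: $239889$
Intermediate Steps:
$I{\left(a \right)} = 2 a \left(2 + a\right)$ ($I{\left(a \right)} = \left(2 + a\right) 2 a = 2 a \left(2 + a\right)$)
$T{\left(W,R \right)} = 21 - 2 R W$ ($T{\left(W,R \right)} = 2 \left(-1\right) \left(2 - 1\right) W R + 21 = 2 \left(-1\right) 1 W R + 21 = - 2 W R + 21 = - 2 R W + 21 = 21 - 2 R W$)
$\left(293927 - 55979\right) + T{\left(5,-192 \right)} = \left(293927 - 55979\right) - \left(-21 - 1920\right) = 237948 + \left(21 + 1920\right) = 237948 + 1941 = 239889$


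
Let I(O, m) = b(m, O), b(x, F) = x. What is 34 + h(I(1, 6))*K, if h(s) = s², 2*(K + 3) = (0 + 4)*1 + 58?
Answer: 1042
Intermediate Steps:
K = 28 (K = -3 + ((0 + 4)*1 + 58)/2 = -3 + (4*1 + 58)/2 = -3 + (4 + 58)/2 = -3 + (½)*62 = -3 + 31 = 28)
I(O, m) = m
34 + h(I(1, 6))*K = 34 + 6²*28 = 34 + 36*28 = 34 + 1008 = 1042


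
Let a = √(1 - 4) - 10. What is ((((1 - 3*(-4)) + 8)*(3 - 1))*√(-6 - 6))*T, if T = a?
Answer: -252 - 840*I*√3 ≈ -252.0 - 1454.9*I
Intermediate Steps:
a = -10 + I*√3 (a = √(-3) - 10 = I*√3 - 10 = -10 + I*√3 ≈ -10.0 + 1.732*I)
T = -10 + I*√3 ≈ -10.0 + 1.732*I
((((1 - 3*(-4)) + 8)*(3 - 1))*√(-6 - 6))*T = ((((1 - 3*(-4)) + 8)*(3 - 1))*√(-6 - 6))*(-10 + I*√3) = ((((1 + 12) + 8)*2)*√(-12))*(-10 + I*√3) = (((13 + 8)*2)*(2*I*√3))*(-10 + I*√3) = ((21*2)*(2*I*√3))*(-10 + I*√3) = (42*(2*I*√3))*(-10 + I*√3) = (84*I*√3)*(-10 + I*√3) = 84*I*√3*(-10 + I*√3)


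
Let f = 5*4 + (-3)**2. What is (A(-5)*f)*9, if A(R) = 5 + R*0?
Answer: 1305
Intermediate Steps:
A(R) = 5 (A(R) = 5 + 0 = 5)
f = 29 (f = 20 + 9 = 29)
(A(-5)*f)*9 = (5*29)*9 = 145*9 = 1305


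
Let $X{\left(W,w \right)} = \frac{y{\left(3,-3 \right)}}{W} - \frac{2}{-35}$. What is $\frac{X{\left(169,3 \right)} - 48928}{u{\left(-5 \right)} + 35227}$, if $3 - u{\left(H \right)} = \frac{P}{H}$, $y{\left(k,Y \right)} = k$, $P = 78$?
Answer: $- \frac{289408677}{208477724} \approx -1.3882$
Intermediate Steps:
$u{\left(H \right)} = 3 - \frac{78}{H}$
$X{\left(W,w \right)} = \frac{2}{35} + \frac{3}{W}$ ($X{\left(W,w \right)} = \frac{3}{W} - \frac{2}{-35} = \frac{3}{W} - - \frac{2}{35} = \frac{3}{W} + \frac{2}{35} = \frac{2}{35} + \frac{3}{W}$)
$\frac{X{\left(169,3 \right)} - 48928}{u{\left(-5 \right)} + 35227} = \frac{\left(\frac{2}{35} + \frac{3}{169}\right) - 48928}{\left(3 - \frac{78}{-5}\right) + 35227} = \frac{\left(\frac{2}{35} + 3 \cdot \frac{1}{169}\right) - 48928}{\left(3 - - \frac{78}{5}\right) + 35227} = \frac{\left(\frac{2}{35} + \frac{3}{169}\right) - 48928}{\left(3 + \frac{78}{5}\right) + 35227} = \frac{\frac{443}{5915} - 48928}{\frac{93}{5} + 35227} = - \frac{289408677}{5915 \cdot \frac{176228}{5}} = \left(- \frac{289408677}{5915}\right) \frac{5}{176228} = - \frac{289408677}{208477724}$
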